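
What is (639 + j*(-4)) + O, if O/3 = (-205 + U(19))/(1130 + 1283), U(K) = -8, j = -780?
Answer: 9069828/2413 ≈ 3758.7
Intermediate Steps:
O = -639/2413 (O = 3*((-205 - 8)/(1130 + 1283)) = 3*(-213/2413) = -639/2413 ≈ -0.26482)
(639 + j*(-4)) + O = (639 - 780*(-4)) - 639/2413 = (639 + 3120) - 639/2413 = 3759 - 639/2413 = 9069828/2413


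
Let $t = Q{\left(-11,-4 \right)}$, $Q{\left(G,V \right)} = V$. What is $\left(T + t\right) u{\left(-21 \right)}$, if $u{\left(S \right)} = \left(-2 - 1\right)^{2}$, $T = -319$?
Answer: $-2907$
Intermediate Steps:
$t = -4$
$u{\left(S \right)} = 9$ ($u{\left(S \right)} = \left(-3\right)^{2} = 9$)
$\left(T + t\right) u{\left(-21 \right)} = \left(-319 - 4\right) 9 = \left(-323\right) 9 = -2907$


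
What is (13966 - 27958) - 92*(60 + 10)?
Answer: -20432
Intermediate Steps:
(13966 - 27958) - 92*(60 + 10) = -13992 - 92*70 = -13992 - 6440 = -20432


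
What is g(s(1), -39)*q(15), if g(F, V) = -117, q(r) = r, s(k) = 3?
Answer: -1755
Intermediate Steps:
g(s(1), -39)*q(15) = -117*15 = -1755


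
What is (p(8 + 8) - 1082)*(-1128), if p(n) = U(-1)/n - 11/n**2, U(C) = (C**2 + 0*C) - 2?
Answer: 39059679/32 ≈ 1.2206e+6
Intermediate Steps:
U(C) = -2 + C**2 (U(C) = (C**2 + 0) - 2 = C**2 - 2 = -2 + C**2)
p(n) = -1/n - 11/n**2 (p(n) = (-2 + (-1)**2)/n - 11/n**2 = (-2 + 1)/n - 11/n**2 = -1/n - 11/n**2)
(p(8 + 8) - 1082)*(-1128) = ((-11 - (8 + 8))/(8 + 8)**2 - 1082)*(-1128) = ((-11 - 1*16)/16**2 - 1082)*(-1128) = ((-11 - 16)/256 - 1082)*(-1128) = ((1/256)*(-27) - 1082)*(-1128) = (-27/256 - 1082)*(-1128) = -277019/256*(-1128) = 39059679/32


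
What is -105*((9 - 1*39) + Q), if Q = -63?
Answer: 9765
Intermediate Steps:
-105*((9 - 1*39) + Q) = -105*((9 - 1*39) - 63) = -105*((9 - 39) - 63) = -105*(-30 - 63) = -105*(-93) = 9765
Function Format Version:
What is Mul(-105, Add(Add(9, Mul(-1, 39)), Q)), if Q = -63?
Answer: 9765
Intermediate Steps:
Mul(-105, Add(Add(9, Mul(-1, 39)), Q)) = Mul(-105, Add(Add(9, Mul(-1, 39)), -63)) = Mul(-105, Add(Add(9, -39), -63)) = Mul(-105, Add(-30, -63)) = Mul(-105, -93) = 9765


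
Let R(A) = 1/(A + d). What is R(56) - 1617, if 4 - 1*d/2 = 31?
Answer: -3233/2 ≈ -1616.5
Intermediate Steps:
d = -54 (d = 8 - 2*31 = 8 - 62 = -54)
R(A) = 1/(-54 + A) (R(A) = 1/(A - 54) = 1/(-54 + A))
R(56) - 1617 = 1/(-54 + 56) - 1617 = 1/2 - 1617 = ½ - 1617 = -3233/2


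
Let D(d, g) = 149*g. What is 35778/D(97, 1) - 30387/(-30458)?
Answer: 1094253987/4538242 ≈ 241.12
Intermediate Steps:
35778/D(97, 1) - 30387/(-30458) = 35778/((149*1)) - 30387/(-30458) = 35778/149 - 30387*(-1/30458) = 35778*(1/149) + 30387/30458 = 35778/149 + 30387/30458 = 1094253987/4538242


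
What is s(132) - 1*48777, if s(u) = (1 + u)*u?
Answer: -31221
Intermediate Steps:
s(u) = u*(1 + u)
s(132) - 1*48777 = 132*(1 + 132) - 1*48777 = 132*133 - 48777 = 17556 - 48777 = -31221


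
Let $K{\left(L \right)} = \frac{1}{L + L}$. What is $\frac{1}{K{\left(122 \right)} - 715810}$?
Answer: $- \frac{244}{174657639} \approx -1.397 \cdot 10^{-6}$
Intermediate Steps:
$K{\left(L \right)} = \frac{1}{2 L}$
$\frac{1}{K{\left(122 \right)} - 715810} = \frac{1}{\frac{1}{2 \cdot 122} - 715810} = \frac{1}{\frac{1}{2} \cdot \frac{1}{122} - 715810} = \frac{1}{\frac{1}{244} - 715810} = \frac{1}{- \frac{174657639}{244}} = - \frac{244}{174657639}$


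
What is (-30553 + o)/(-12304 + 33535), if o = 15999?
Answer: -14554/21231 ≈ -0.68551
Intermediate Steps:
(-30553 + o)/(-12304 + 33535) = (-30553 + 15999)/(-12304 + 33535) = -14554/21231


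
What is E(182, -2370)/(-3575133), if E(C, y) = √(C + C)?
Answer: -2*√91/3575133 ≈ -5.3365e-6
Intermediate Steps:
E(C, y) = √2*√C (E(C, y) = √(2*C) = √2*√C)
E(182, -2370)/(-3575133) = (√2*√182)/(-3575133) = (2*√91)*(-1/3575133) = -2*√91/3575133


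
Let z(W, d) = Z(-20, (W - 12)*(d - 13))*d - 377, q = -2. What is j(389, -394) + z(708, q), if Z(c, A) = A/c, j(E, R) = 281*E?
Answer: 107888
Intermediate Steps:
z(W, d) = -377 - d*(-13 + d)*(-12 + W)/20 (z(W, d) = (((W - 12)*(d - 13))/(-20))*d - 377 = (((-12 + W)*(-13 + d))*(-1/20))*d - 377 = (((-13 + d)*(-12 + W))*(-1/20))*d - 377 = (-(-13 + d)*(-12 + W)/20)*d - 377 = -d*(-13 + d)*(-12 + W)/20 - 377 = -377 - d*(-13 + d)*(-12 + W)/20)
j(389, -394) + z(708, q) = 281*389 + (-377 + (1/20)*(-2)*(-156 + 12*(-2) + 13*708 - 1*708*(-2))) = 109309 + (-377 + (1/20)*(-2)*(-156 - 24 + 9204 + 1416)) = 109309 + (-377 + (1/20)*(-2)*10440) = 109309 + (-377 - 1044) = 109309 - 1421 = 107888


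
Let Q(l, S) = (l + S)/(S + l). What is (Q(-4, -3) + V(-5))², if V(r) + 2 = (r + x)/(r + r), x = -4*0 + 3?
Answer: 16/25 ≈ 0.64000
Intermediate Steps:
Q(l, S) = 1 (Q(l, S) = (S + l)/(S + l) = 1)
x = 3 (x = 0 + 3 = 3)
V(r) = -2 + (3 + r)/(2*r) (V(r) = -2 + (r + 3)/(r + r) = -2 + (3 + r)/((2*r)) = -2 + (3 + r)*(1/(2*r)) = -2 + (3 + r)/(2*r))
(Q(-4, -3) + V(-5))² = (1 + (3/2)*(1 - 1*(-5))/(-5))² = (1 + (3/2)*(-⅕)*(1 + 5))² = (1 + (3/2)*(-⅕)*6)² = (1 - 9/5)² = (-⅘)² = 16/25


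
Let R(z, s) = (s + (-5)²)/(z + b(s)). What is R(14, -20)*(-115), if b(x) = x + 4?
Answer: 575/2 ≈ 287.50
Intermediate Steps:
b(x) = 4 + x
R(z, s) = (25 + s)/(4 + s + z) (R(z, s) = (s + (-5)²)/(z + (4 + s)) = (s + 25)/(4 + s + z) = (25 + s)/(4 + s + z))
R(14, -20)*(-115) = ((25 - 20)/(4 - 20 + 14))*(-115) = (5/(-2))*(-115) = -½*5*(-115) = -5/2*(-115) = 575/2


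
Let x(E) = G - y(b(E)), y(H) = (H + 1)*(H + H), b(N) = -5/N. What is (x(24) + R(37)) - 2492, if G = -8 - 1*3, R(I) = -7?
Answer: -722785/288 ≈ -2509.7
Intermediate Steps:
G = -11 (G = -8 - 3 = -11)
y(H) = 2*H*(1 + H) (y(H) = (1 + H)*(2*H) = 2*H*(1 + H))
x(E) = -11 + 10*(1 - 5/E)/E (x(E) = -11 - 2*(-5/E)*(1 - 5/E) = -11 - (-10)*(1 - 5/E)/E = -11 + 10*(1 - 5/E)/E)
(x(24) + R(37)) - 2492 = ((-11 - 50/24² + 10/24) - 7) - 2492 = ((-11 - 50*1/576 + 10*(1/24)) - 7) - 2492 = ((-11 - 25/288 + 5/12) - 7) - 2492 = (-3073/288 - 7) - 2492 = -5089/288 - 2492 = -722785/288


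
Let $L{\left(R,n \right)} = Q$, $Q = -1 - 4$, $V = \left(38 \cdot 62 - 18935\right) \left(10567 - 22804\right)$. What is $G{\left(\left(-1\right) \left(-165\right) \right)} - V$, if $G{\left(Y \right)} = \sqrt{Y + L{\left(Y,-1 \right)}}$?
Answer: $-202877223 + 4 \sqrt{10} \approx -2.0288 \cdot 10^{8}$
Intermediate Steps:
$V = 202877223$ ($V = \left(2356 - 18935\right) \left(-12237\right) = \left(-16579\right) \left(-12237\right) = 202877223$)
$Q = -5$ ($Q = -1 - 4 = -5$)
$L{\left(R,n \right)} = -5$
$G{\left(Y \right)} = \sqrt{-5 + Y}$ ($G{\left(Y \right)} = \sqrt{Y - 5} = \sqrt{-5 + Y}$)
$G{\left(\left(-1\right) \left(-165\right) \right)} - V = \sqrt{-5 - -165} - 202877223 = \sqrt{-5 + 165} - 202877223 = \sqrt{160} - 202877223 = 4 \sqrt{10} - 202877223 = -202877223 + 4 \sqrt{10}$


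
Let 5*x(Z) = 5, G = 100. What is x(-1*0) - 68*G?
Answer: -6799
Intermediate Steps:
x(Z) = 1 (x(Z) = (1/5)*5 = 1)
x(-1*0) - 68*G = 1 - 68*100 = 1 - 6800 = -6799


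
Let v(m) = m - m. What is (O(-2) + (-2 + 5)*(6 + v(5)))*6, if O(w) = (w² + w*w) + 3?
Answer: 174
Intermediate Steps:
v(m) = 0
O(w) = 3 + 2*w² (O(w) = (w² + w²) + 3 = 2*w² + 3 = 3 + 2*w²)
(O(-2) + (-2 + 5)*(6 + v(5)))*6 = ((3 + 2*(-2)²) + (-2 + 5)*(6 + 0))*6 = ((3 + 2*4) + 3*6)*6 = ((3 + 8) + 18)*6 = (11 + 18)*6 = 29*6 = 174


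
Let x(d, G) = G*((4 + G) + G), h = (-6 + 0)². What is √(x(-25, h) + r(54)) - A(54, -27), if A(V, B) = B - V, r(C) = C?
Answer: 81 + 3*√310 ≈ 133.82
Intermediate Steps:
h = 36 (h = (-6)² = 36)
x(d, G) = G*(4 + 2*G)
√(x(-25, h) + r(54)) - A(54, -27) = √(2*36*(2 + 36) + 54) - (-27 - 1*54) = √(2*36*38 + 54) - (-27 - 54) = √(2736 + 54) - 1*(-81) = √2790 + 81 = 3*√310 + 81 = 81 + 3*√310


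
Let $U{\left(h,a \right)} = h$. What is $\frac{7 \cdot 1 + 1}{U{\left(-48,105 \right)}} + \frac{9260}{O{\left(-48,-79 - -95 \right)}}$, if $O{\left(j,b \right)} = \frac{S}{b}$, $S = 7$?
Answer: $\frac{888953}{42} \approx 21166.0$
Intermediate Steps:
$O{\left(j,b \right)} = \frac{7}{b}$
$\frac{7 \cdot 1 + 1}{U{\left(-48,105 \right)}} + \frac{9260}{O{\left(-48,-79 - -95 \right)}} = \frac{7 \cdot 1 + 1}{-48} + \frac{9260}{7 \frac{1}{-79 - -95}} = \left(7 + 1\right) \left(- \frac{1}{48}\right) + \frac{9260}{7 \frac{1}{-79 + 95}} = 8 \left(- \frac{1}{48}\right) + \frac{9260}{7 \cdot \frac{1}{16}} = - \frac{1}{6} + \frac{9260}{7 \cdot \frac{1}{16}} = - \frac{1}{6} + \frac{9260}{\frac{7}{16}} = - \frac{1}{6} + 9260 \cdot \frac{16}{7} = - \frac{1}{6} + \frac{148160}{7} = \frac{888953}{42}$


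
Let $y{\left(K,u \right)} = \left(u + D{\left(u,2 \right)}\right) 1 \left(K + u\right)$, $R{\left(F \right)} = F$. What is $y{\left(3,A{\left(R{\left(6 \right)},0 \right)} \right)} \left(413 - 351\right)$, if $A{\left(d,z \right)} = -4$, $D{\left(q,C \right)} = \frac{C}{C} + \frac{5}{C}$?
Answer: $31$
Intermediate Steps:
$D{\left(q,C \right)} = 1 + \frac{5}{C}$
$y{\left(K,u \right)} = \left(\frac{7}{2} + u\right) \left(K + u\right)$ ($y{\left(K,u \right)} = \left(u + \frac{5 + 2}{2}\right) 1 \left(K + u\right) = \left(u + \frac{1}{2} \cdot 7\right) \left(K + u\right) = \left(u + \frac{7}{2}\right) \left(K + u\right) = \left(\frac{7}{2} + u\right) \left(K + u\right)$)
$y{\left(3,A{\left(R{\left(6 \right)},0 \right)} \right)} \left(413 - 351\right) = \left(\left(-4\right)^{2} + \frac{7}{2} \cdot 3 + \frac{7}{2} \left(-4\right) + 3 \left(-4\right)\right) \left(413 - 351\right) = \left(16 + \frac{21}{2} - 14 - 12\right) 62 = \frac{1}{2} \cdot 62 = 31$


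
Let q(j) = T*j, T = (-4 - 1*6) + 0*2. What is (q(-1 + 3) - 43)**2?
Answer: 3969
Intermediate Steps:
T = -10 (T = (-4 - 6) + 0 = -10 + 0 = -10)
q(j) = -10*j
(q(-1 + 3) - 43)**2 = (-10*(-1 + 3) - 43)**2 = (-10*2 - 43)**2 = (-20 - 43)**2 = (-63)**2 = 3969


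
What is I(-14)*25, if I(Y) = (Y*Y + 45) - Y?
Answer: 6375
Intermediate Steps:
I(Y) = 45 + Y² - Y (I(Y) = (Y² + 45) - Y = (45 + Y²) - Y = 45 + Y² - Y)
I(-14)*25 = (45 + (-14)² - 1*(-14))*25 = (45 + 196 + 14)*25 = 255*25 = 6375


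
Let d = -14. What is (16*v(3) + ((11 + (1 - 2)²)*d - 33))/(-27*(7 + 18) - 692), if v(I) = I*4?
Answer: 9/1367 ≈ 0.0065838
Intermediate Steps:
v(I) = 4*I
(16*v(3) + ((11 + (1 - 2)²)*d - 33))/(-27*(7 + 18) - 692) = (16*(4*3) + ((11 + (1 - 2)²)*(-14) - 33))/(-27*(7 + 18) - 692) = (16*12 + ((11 + (-1)²)*(-14) - 33))/(-27*25 - 692) = (192 + ((11 + 1)*(-14) - 33))/(-675 - 692) = (192 + (12*(-14) - 33))/(-1367) = (192 + (-168 - 33))*(-1/1367) = (192 - 201)*(-1/1367) = -9*(-1/1367) = 9/1367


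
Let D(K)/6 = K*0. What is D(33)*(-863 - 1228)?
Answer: 0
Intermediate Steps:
D(K) = 0 (D(K) = 6*(K*0) = 6*0 = 0)
D(33)*(-863 - 1228) = 0*(-863 - 1228) = 0*(-2091) = 0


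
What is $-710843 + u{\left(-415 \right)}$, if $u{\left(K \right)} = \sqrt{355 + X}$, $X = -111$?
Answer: $-710843 + 2 \sqrt{61} \approx -7.1083 \cdot 10^{5}$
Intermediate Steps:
$u{\left(K \right)} = 2 \sqrt{61}$ ($u{\left(K \right)} = \sqrt{355 - 111} = \sqrt{244} = 2 \sqrt{61}$)
$-710843 + u{\left(-415 \right)} = -710843 + 2 \sqrt{61}$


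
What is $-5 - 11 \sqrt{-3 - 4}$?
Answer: $-5 - 11 i \sqrt{7} \approx -5.0 - 29.103 i$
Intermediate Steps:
$-5 - 11 \sqrt{-3 - 4} = -5 - 11 \sqrt{-7} = -5 - 11 i \sqrt{7}$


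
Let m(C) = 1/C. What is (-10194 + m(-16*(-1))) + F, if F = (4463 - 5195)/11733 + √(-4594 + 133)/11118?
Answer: -637899737/62576 + I*√4461/11118 ≈ -10194.0 + 0.0060074*I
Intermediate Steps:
F = -244/3911 + I*√4461/11118 (F = -732*1/11733 + √(-4461)*(1/11118) = -244/3911 + (I*√4461)*(1/11118) = -244/3911 + I*√4461/11118 ≈ -0.062388 + 0.0060074*I)
(-10194 + m(-16*(-1))) + F = (-10194 + 1/(-16*(-1))) + (-244/3911 + I*√4461/11118) = (-10194 + 1/16) + (-244/3911 + I*√4461/11118) = -163103/16 + (-244/3911 + I*√4461/11118) = -637899737/62576 + I*√4461/11118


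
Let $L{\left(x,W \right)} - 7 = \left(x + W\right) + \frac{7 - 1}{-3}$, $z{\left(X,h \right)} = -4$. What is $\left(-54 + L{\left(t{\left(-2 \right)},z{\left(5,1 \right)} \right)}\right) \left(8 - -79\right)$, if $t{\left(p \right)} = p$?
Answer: $-4785$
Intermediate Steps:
$L{\left(x,W \right)} = 5 + W + x$ ($L{\left(x,W \right)} = 7 + \left(\left(x + W\right) + \frac{7 - 1}{-3}\right) = 7 + \left(\left(W + x\right) + \left(7 - 1\right) \left(- \frac{1}{3}\right)\right) = 7 + \left(\left(W + x\right) + 6 \left(- \frac{1}{3}\right)\right) = 7 - \left(2 - W - x\right) = 7 + \left(-2 + W + x\right) = 5 + W + x$)
$\left(-54 + L{\left(t{\left(-2 \right)},z{\left(5,1 \right)} \right)}\right) \left(8 - -79\right) = \left(-54 - 1\right) \left(8 - -79\right) = \left(-54 - 1\right) \left(8 + 79\right) = \left(-55\right) 87 = -4785$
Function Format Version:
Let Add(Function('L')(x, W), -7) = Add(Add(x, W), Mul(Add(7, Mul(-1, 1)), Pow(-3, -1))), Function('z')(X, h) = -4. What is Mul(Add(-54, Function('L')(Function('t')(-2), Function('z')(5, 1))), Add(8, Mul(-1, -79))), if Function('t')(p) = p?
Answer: -4785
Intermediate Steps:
Function('L')(x, W) = Add(5, W, x) (Function('L')(x, W) = Add(7, Add(Add(x, W), Mul(Add(7, Mul(-1, 1)), Pow(-3, -1)))) = Add(7, Add(Add(W, x), Mul(Add(7, -1), Rational(-1, 3)))) = Add(7, Add(Add(W, x), Mul(6, Rational(-1, 3)))) = Add(7, Add(Add(W, x), -2)) = Add(7, Add(-2, W, x)) = Add(5, W, x))
Mul(Add(-54, Function('L')(Function('t')(-2), Function('z')(5, 1))), Add(8, Mul(-1, -79))) = Mul(Add(-54, Add(5, -4, -2)), Add(8, Mul(-1, -79))) = Mul(Add(-54, -1), Add(8, 79)) = Mul(-55, 87) = -4785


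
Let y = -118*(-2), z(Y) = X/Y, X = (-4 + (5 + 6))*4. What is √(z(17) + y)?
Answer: 2*√17170/17 ≈ 15.416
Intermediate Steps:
X = 28 (X = (-4 + 11)*4 = 7*4 = 28)
z(Y) = 28/Y
y = 236
√(z(17) + y) = √(28/17 + 236) = √(4040/17) = 2*√17170/17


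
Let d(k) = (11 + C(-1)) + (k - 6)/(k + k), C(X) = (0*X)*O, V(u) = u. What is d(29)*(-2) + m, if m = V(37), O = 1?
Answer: 412/29 ≈ 14.207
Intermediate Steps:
C(X) = 0 (C(X) = (0*X)*1 = 0*1 = 0)
d(k) = 11 + (-6 + k)/(2*k) (d(k) = (11 + 0) + (k - 6)/(k + k) = 11 + (-6 + k)/((2*k)) = 11 + (-6 + k)*(1/(2*k)) = 11 + (-6 + k)/(2*k))
m = 37
d(29)*(-2) + m = (23/2 - 3/29)*(-2) + 37 = (661/58)*(-2) + 37 = -661/29 + 37 = 412/29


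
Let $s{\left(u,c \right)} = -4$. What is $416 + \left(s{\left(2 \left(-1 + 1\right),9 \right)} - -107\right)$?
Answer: $519$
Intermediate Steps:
$416 + \left(s{\left(2 \left(-1 + 1\right),9 \right)} - -107\right) = 416 - -103 = 416 + \left(-4 + 107\right) = 416 + 103 = 519$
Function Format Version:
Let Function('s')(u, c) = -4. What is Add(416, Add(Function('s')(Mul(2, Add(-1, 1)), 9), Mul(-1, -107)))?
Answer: 519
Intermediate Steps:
Add(416, Add(Function('s')(Mul(2, Add(-1, 1)), 9), Mul(-1, -107))) = Add(416, Add(-4, Mul(-1, -107))) = Add(416, Add(-4, 107)) = Add(416, 103) = 519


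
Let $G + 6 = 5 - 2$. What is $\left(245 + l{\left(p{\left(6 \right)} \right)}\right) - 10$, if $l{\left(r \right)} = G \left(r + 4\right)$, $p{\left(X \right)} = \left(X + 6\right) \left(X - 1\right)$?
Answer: $43$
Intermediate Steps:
$G = -3$ ($G = -6 + \left(5 - 2\right) = -6 + 3 = -3$)
$p{\left(X \right)} = \left(-1 + X\right) \left(6 + X\right)$ ($p{\left(X \right)} = \left(6 + X\right) \left(-1 + X\right) = \left(-1 + X\right) \left(6 + X\right)$)
$l{\left(r \right)} = -12 - 3 r$ ($l{\left(r \right)} = - 3 \left(r + 4\right) = - 3 \left(4 + r\right) = -12 - 3 r$)
$\left(245 + l{\left(p{\left(6 \right)} \right)}\right) - 10 = \left(245 - \left(12 + 3 \left(-6 + 6^{2} + 5 \cdot 6\right)\right)\right) - 10 = \left(245 - \left(12 + 3 \left(-6 + 36 + 30\right)\right)\right) - 10 = \left(245 - 192\right) - 10 = 53 - 10 = 43$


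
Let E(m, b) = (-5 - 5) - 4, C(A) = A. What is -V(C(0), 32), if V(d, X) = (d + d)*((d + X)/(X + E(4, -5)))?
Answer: 0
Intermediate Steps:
E(m, b) = -14 (E(m, b) = -10 - 4 = -14)
V(d, X) = 2*d*(X + d)/(-14 + X) (V(d, X) = (d + d)*((d + X)/(X - 14)) = (2*d)*((X + d)/(-14 + X)) = 2*d*(X + d)/(-14 + X))
-V(C(0), 32) = -2*0*(32 + 0)/(-14 + 32) = -2*0*32/18 = -1*0 = 0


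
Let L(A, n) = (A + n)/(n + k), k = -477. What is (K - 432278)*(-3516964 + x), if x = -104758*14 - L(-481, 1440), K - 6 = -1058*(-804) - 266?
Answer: -2006510305802818/963 ≈ -2.0836e+12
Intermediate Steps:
L(A, n) = (A + n)/(-477 + n) (L(A, n) = (A + n)/(n - 477) = (A + n)/(-477 + n))
K = 850372 (K = 6 + (-1058*(-804) - 266) = 6 + (850632 - 266) = 6 + 850366 = 850372)
x = -1412348315/963 (x = -104758*14 - (-481 + 1440)/(-477 + 1440) = -1466612 - 959/963 = -1412348315/963 ≈ -1.4666e+6)
(K - 432278)*(-3516964 + x) = (850372 - 432278)*(-3516964 - 1412348315/963) = 418094*(-4799184647/963) = -2006510305802818/963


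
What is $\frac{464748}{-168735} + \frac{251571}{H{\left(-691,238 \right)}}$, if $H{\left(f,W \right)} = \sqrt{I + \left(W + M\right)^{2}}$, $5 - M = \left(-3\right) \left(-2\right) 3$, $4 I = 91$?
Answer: $- \frac{154916}{56245} + \frac{503142 \sqrt{202591}}{202591} \approx 1115.1$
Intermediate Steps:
$I = \frac{91}{4}$ ($I = \frac{1}{4} \cdot 91 = \frac{91}{4} \approx 22.75$)
$M = -13$ ($M = 5 - \left(-3\right) \left(-2\right) 3 = 5 - 6 \cdot 3 = 5 - 18 = -13$)
$H{\left(f,W \right)} = \sqrt{\frac{91}{4} + \left(-13 + W\right)^{2}}$ ($H{\left(f,W \right)} = \sqrt{\frac{91}{4} + \left(W - 13\right)^{2}} = \sqrt{\frac{91}{4} + \left(-13 + W\right)^{2}}$)
$\frac{464748}{-168735} + \frac{251571}{H{\left(-691,238 \right)}} = \frac{464748}{-168735} + \frac{251571}{\frac{1}{2} \sqrt{91 + 4 \left(-13 + 238\right)^{2}}} = 464748 \left(- \frac{1}{168735}\right) + \frac{251571}{\frac{1}{2} \sqrt{91 + 4 \cdot 225^{2}}} = - \frac{154916}{56245} + \frac{251571}{\frac{1}{2} \sqrt{91 + 4 \cdot 50625}} = - \frac{154916}{56245} + \frac{251571}{\frac{1}{2} \sqrt{91 + 202500}} = - \frac{154916}{56245} + \frac{251571}{\frac{1}{2} \sqrt{202591}} = - \frac{154916}{56245} + 251571 \frac{2 \sqrt{202591}}{202591} = - \frac{154916}{56245} + \frac{503142 \sqrt{202591}}{202591}$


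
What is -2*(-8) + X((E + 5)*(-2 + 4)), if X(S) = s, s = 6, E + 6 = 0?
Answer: 22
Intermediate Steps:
E = -6 (E = -6 + 0 = -6)
X(S) = 6
-2*(-8) + X((E + 5)*(-2 + 4)) = -2*(-8) + 6 = 16 + 6 = 22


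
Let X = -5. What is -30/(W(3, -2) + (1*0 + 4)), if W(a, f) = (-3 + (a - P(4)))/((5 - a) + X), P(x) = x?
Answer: -45/8 ≈ -5.6250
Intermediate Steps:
W(a, f) = -(-7 + a)/a (W(a, f) = (-3 + (a - 1*4))/((5 - a) - 5) = (-3 + (a - 4))/((-a)) = (-3 + (-4 + a))*(-1/a) = (-7 + a)*(-1/a) = -(-7 + a)/a)
-30/(W(3, -2) + (1*0 + 4)) = -30/((7 - 1*3)/3 + (1*0 + 4)) = -30/((7 - 3)/3 + (0 + 4)) = -30/((⅓)*4 + 4) = -30/(4/3 + 4) = -30/16/3 = -30*3/16 = -45/8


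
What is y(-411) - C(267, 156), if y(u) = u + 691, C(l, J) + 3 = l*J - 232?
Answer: -41137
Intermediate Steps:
C(l, J) = -235 + J*l (C(l, J) = -3 + (l*J - 232) = -3 + (J*l - 232) = -3 + (-232 + J*l) = -235 + J*l)
y(u) = 691 + u
y(-411) - C(267, 156) = (691 - 411) - (-235 + 156*267) = 280 - (-235 + 41652) = 280 - 1*41417 = 280 - 41417 = -41137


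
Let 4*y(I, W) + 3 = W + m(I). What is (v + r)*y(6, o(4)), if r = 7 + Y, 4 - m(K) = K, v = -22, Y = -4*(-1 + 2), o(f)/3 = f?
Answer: -133/4 ≈ -33.250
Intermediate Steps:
o(f) = 3*f
Y = -4 (Y = -4*1 = -4)
m(K) = 4 - K
r = 3 (r = 7 - 4 = 3)
y(I, W) = ¼ - I/4 + W/4 (y(I, W) = -¾ + (W + (4 - I))/4 = -¾ + (4 + W - I)/4 = -¾ + (1 - I/4 + W/4) = ¼ - I/4 + W/4)
(v + r)*y(6, o(4)) = (-22 + 3)*(¼ - ¼*6 + (3*4)/4) = -19*(¼ - 3/2 + (¼)*12) = -19*(¼ - 3/2 + 3) = -19*7/4 = -133/4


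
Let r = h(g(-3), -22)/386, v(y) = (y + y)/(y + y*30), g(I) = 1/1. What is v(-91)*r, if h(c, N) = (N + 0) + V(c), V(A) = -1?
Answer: -23/5983 ≈ -0.0038442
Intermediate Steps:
g(I) = 1
h(c, N) = -1 + N (h(c, N) = (N + 0) - 1 = N - 1 = -1 + N)
v(y) = 2/31 (v(y) = (2*y)/(y + 30*y) = (2*y)/((31*y)) = (2*y)*(1/(31*y)) = 2/31)
r = -23/386 (r = (-1 - 22)/386 = -23*1/386 = -23/386 ≈ -0.059586)
v(-91)*r = (2/31)*(-23/386) = -23/5983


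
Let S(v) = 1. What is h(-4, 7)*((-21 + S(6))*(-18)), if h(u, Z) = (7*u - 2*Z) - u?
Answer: -13680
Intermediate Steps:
h(u, Z) = -2*Z + 6*u (h(u, Z) = (-2*Z + 7*u) - u = -2*Z + 6*u)
h(-4, 7)*((-21 + S(6))*(-18)) = (-2*7 + 6*(-4))*((-21 + 1)*(-18)) = (-14 - 24)*(-20*(-18)) = -38*360 = -13680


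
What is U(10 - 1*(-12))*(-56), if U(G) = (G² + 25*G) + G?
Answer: -59136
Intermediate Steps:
U(G) = G² + 26*G
U(10 - 1*(-12))*(-56) = ((10 - 1*(-12))*(26 + (10 - 1*(-12))))*(-56) = ((10 + 12)*(26 + (10 + 12)))*(-56) = (22*(26 + 22))*(-56) = (22*48)*(-56) = 1056*(-56) = -59136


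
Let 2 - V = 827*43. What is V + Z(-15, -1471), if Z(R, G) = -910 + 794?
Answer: -35675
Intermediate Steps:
Z(R, G) = -116
V = -35559 (V = 2 - 827*43 = 2 - 1*35561 = 2 - 35561 = -35559)
V + Z(-15, -1471) = -35559 - 116 = -35675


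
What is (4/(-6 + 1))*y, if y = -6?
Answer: 24/5 ≈ 4.8000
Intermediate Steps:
(4/(-6 + 1))*y = (4/(-6 + 1))*(-6) = (4/(-5))*(-6) = (4*(-1/5))*(-6) = -4/5*(-6) = 24/5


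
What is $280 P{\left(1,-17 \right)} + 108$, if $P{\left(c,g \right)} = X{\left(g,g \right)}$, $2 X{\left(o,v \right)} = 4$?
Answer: $668$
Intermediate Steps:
$X{\left(o,v \right)} = 2$ ($X{\left(o,v \right)} = \frac{1}{2} \cdot 4 = 2$)
$P{\left(c,g \right)} = 2$
$280 P{\left(1,-17 \right)} + 108 = 280 \cdot 2 + 108 = 560 + 108 = 668$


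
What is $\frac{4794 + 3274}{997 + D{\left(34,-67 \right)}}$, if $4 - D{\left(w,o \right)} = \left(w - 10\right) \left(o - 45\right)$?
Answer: $\frac{8068}{3689} \approx 2.187$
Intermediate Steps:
$D{\left(w,o \right)} = 4 - \left(-45 + o\right) \left(-10 + w\right)$ ($D{\left(w,o \right)} = 4 - \left(w - 10\right) \left(o - 45\right) = 4 - \left(-10 + w\right) \left(-45 + o\right) = 4 - \left(-45 + o\right) \left(-10 + w\right)$)
$\frac{4794 + 3274}{997 + D{\left(34,-67 \right)}} = \frac{4794 + 3274}{997 + \left(-446 + 10 \left(-67\right) + 45 \cdot 34 - \left(-67\right) 34\right)} = \frac{8068}{997 + \left(-446 - 670 + 1530 + 2278\right)} = \frac{8068}{997 + 2692} = \frac{8068}{3689}$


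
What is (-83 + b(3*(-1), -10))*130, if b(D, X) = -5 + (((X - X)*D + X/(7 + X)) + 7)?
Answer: -30290/3 ≈ -10097.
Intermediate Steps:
b(D, X) = 2 + X/(7 + X) (b(D, X) = -5 + ((0*D + X/(7 + X)) + 7) = -5 + ((0 + X/(7 + X)) + 7) = -5 + (X/(7 + X) + 7) = -5 + (7 + X/(7 + X)) = 2 + X/(7 + X))
(-83 + b(3*(-1), -10))*130 = (-83 + (14 + 3*(-10))/(7 - 10))*130 = (-83 + (14 - 30)/(-3))*130 = (-83 - 1/3*(-16))*130 = (-83 + 16/3)*130 = -233/3*130 = -30290/3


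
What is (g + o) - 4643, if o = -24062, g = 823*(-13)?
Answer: -39404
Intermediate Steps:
g = -10699
(g + o) - 4643 = (-10699 - 24062) - 4643 = -34761 - 4643 = -39404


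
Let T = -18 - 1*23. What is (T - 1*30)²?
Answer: 5041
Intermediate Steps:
T = -41 (T = -18 - 23 = -41)
(T - 1*30)² = (-41 - 1*30)² = (-41 - 30)² = (-71)² = 5041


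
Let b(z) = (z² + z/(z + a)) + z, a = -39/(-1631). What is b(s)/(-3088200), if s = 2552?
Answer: -3389848311146/1606771544775 ≈ -2.1097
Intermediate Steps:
a = 39/1631 (a = -39*(-1/1631) = 39/1631 ≈ 0.023912)
b(z) = z + z² + z/(39/1631 + z) (b(z) = (z² + z/(z + 39/1631)) + z = (z² + z/(39/1631 + z)) + z = z + z² + z/(39/1631 + z))
b(s)/(-3088200) = (2552*(1670 + 1631*2552² + 1670*2552)/(39 + 1631*2552))/(-3088200) = (2552*(1670 + 1631*6512704 + 4261840)/(39 + 4162312))*(-1/3088200) = (2552*(1670 + 10622220224 + 4261840)/4162351)*(-1/3088200) = (2552*(1/4162351)*10626483734)*(-1/3088200) = (27118786489168/4162351)*(-1/3088200) = -3389848311146/1606771544775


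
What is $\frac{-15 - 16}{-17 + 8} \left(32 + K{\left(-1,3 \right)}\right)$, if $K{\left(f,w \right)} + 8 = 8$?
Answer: $\frac{992}{9} \approx 110.22$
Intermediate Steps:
$K{\left(f,w \right)} = 0$ ($K{\left(f,w \right)} = -8 + 8 = 0$)
$\frac{-15 - 16}{-17 + 8} \left(32 + K{\left(-1,3 \right)}\right) = \frac{-15 - 16}{-17 + 8} \left(32 + 0\right) = - \frac{31}{-9} \cdot 32 = \left(-31\right) \left(- \frac{1}{9}\right) 32 = \frac{31}{9} \cdot 32 = \frac{992}{9}$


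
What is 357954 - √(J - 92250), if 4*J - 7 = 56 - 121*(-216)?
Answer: 357954 - 3*I*√38089/2 ≈ 3.5795e+5 - 292.75*I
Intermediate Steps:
J = 26199/4 (J = 7/4 + (56 - 121*(-216))/4 = 7/4 + (56 + 26136)/4 = 7/4 + (¼)*26192 = 7/4 + 6548 = 26199/4 ≈ 6549.8)
357954 - √(J - 92250) = 357954 - √(26199/4 - 92250) = 357954 - √(-342801/4) = 357954 - 3*I*√38089/2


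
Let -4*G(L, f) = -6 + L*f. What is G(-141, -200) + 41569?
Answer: 69041/2 ≈ 34521.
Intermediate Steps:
G(L, f) = 3/2 - L*f/4 (G(L, f) = -(-6 + L*f)/4 = 3/2 - L*f/4)
G(-141, -200) + 41569 = (3/2 - ¼*(-141)*(-200)) + 41569 = (3/2 - 7050) + 41569 = -14097/2 + 41569 = 69041/2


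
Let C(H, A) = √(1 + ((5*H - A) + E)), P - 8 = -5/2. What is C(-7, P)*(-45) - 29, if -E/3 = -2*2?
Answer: -29 - 45*I*√110/2 ≈ -29.0 - 235.98*I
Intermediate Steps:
E = 12 (E = -(-6)*2 = -3*(-4) = 12)
P = 11/2 (P = 8 - 5/2 = 11/2 ≈ 5.5000)
C(H, A) = √(13 - A + 5*H) (C(H, A) = √(1 + ((5*H - A) + 12)) = √(1 + ((-A + 5*H) + 12)) = √(1 + (12 - A + 5*H)) = √(13 - A + 5*H))
C(-7, P)*(-45) - 29 = √(13 - 1*11/2 + 5*(-7))*(-45) - 29 = √(13 - 11/2 - 35)*(-45) - 29 = √(-55/2)*(-45) - 29 = (I*√110/2)*(-45) - 29 = -45*I*√110/2 - 29 = -29 - 45*I*√110/2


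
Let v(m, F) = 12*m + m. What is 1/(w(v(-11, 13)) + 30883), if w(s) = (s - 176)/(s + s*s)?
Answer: 1846/57009989 ≈ 3.2380e-5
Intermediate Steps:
v(m, F) = 13*m
w(s) = (-176 + s)/(s + s**2)
1/(w(v(-11, 13)) + 30883) = 1/((-176 + 13*(-11))/(((13*(-11)))*(1 + 13*(-11))) + 30883) = 1/((-176 - 143)/((-143)*(1 - 143)) + 30883) = 1/(-1/143*(-319)/(-142) + 30883) = 1/(-1/143*(-1/142)*(-319) + 30883) = 1/(-29/1846 + 30883) = 1/(57009989/1846) = 1846/57009989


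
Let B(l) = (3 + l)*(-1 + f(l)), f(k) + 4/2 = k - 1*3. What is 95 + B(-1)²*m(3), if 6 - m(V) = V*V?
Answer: -493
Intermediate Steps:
f(k) = -5 + k (f(k) = -2 + (k - 1*3) = -2 + (k - 3) = -2 + (-3 + k) = -5 + k)
m(V) = 6 - V² (m(V) = 6 - V*V = 6 - V²)
B(l) = (-6 + l)*(3 + l) (B(l) = (3 + l)*(-1 + (-5 + l)) = (3 + l)*(-6 + l) = (-6 + l)*(3 + l))
95 + B(-1)²*m(3) = 95 + (-18 + (-1)² - 3*(-1))²*(6 - 1*3²) = 95 + (-18 + 1 + 3)²*(6 - 1*9) = 95 + (-14)²*(6 - 9) = 95 + 196*(-3) = 95 - 588 = -493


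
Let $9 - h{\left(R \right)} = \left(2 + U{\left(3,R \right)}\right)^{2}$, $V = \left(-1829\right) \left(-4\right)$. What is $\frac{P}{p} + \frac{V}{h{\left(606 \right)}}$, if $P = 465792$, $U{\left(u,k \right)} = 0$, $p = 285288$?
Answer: $\frac{87062332}{59435} \approx 1464.8$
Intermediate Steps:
$V = 7316$
$h{\left(R \right)} = 5$ ($h{\left(R \right)} = 9 - \left(2 + 0\right)^{2} = 9 - 2^{2} = 9 - 4 = 5$)
$\frac{P}{p} + \frac{V}{h{\left(606 \right)}} = \frac{465792}{285288} + \frac{7316}{5} = 465792 \cdot \frac{1}{285288} + 7316 \cdot \frac{1}{5} = \frac{19408}{11887} + \frac{7316}{5} = \frac{87062332}{59435}$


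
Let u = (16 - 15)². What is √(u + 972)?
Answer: √973 ≈ 31.193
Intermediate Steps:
u = 1 (u = 1² = 1)
√(u + 972) = √(1 + 972) = √973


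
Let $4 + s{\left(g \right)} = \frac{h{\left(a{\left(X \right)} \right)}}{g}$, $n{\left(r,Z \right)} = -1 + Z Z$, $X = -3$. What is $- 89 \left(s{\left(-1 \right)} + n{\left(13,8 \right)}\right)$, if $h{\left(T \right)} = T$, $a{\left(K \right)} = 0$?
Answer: $-5251$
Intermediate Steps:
$n{\left(r,Z \right)} = -1 + Z^{2}$
$s{\left(g \right)} = -4$ ($s{\left(g \right)} = -4 + \frac{0}{g} = -4 + 0 = -4$)
$- 89 \left(s{\left(-1 \right)} + n{\left(13,8 \right)}\right) = - 89 \left(-4 - \left(1 - 8^{2}\right)\right) = - 89 \left(-4 + \left(-1 + 64\right)\right) = - 89 \left(-4 + 63\right) = \left(-89\right) 59 = -5251$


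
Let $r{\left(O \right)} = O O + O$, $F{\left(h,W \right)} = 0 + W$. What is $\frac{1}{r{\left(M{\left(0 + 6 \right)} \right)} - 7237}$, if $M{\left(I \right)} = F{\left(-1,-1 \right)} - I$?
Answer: $- \frac{1}{7195} \approx -0.00013899$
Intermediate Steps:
$F{\left(h,W \right)} = W$
$M{\left(I \right)} = -1 - I$
$r{\left(O \right)} = O + O^{2}$ ($r{\left(O \right)} = O^{2} + O = O + O^{2}$)
$\frac{1}{r{\left(M{\left(0 + 6 \right)} \right)} - 7237} = \frac{1}{\left(-1 - \left(0 + 6\right)\right) \left(1 - 7\right) - 7237} = \frac{1}{\left(-1 - 6\right) \left(1 - 7\right) - 7237} = \frac{1}{- 7 \left(1 - 7\right) - 7237} = \frac{1}{\left(-7\right) \left(-6\right) - 7237} = \frac{1}{42 - 7237} = \frac{1}{-7195} = - \frac{1}{7195}$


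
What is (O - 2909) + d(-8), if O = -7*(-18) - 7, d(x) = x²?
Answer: -2726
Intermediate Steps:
O = 119 (O = 126 - 7 = 119)
(O - 2909) + d(-8) = (119 - 2909) + (-8)² = -2790 + 64 = -2726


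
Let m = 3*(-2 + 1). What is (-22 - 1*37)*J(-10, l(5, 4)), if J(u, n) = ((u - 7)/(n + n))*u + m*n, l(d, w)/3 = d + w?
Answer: 124018/27 ≈ 4593.3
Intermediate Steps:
l(d, w) = 3*d + 3*w (l(d, w) = 3*(d + w) = 3*d + 3*w)
m = -3 (m = 3*(-1) = -3)
J(u, n) = -3*n + u*(-7 + u)/(2*n) (J(u, n) = ((u - 7)/(n + n))*u - 3*n = ((-7 + u)/((2*n)))*u - 3*n = ((-7 + u)*(1/(2*n)))*u - 3*n = ((-7 + u)/(2*n))*u - 3*n = u*(-7 + u)/(2*n) - 3*n = -3*n + u*(-7 + u)/(2*n))
(-22 - 1*37)*J(-10, l(5, 4)) = (-22 - 1*37)*(((-10)**2 - 7*(-10) - 6*(3*5 + 3*4)**2)/(2*(3*5 + 3*4))) = (-22 - 37)*((100 + 70 - 6*(15 + 12)**2)/(2*(15 + 12))) = -59*(100 + 70 - 6*27**2)/(2*27) = -59*(100 + 70 - 6*729)/(2*27) = -59*(100 + 70 - 4374)/(2*27) = -59*(-4204)/(2*27) = -59*(-2102/27) = 124018/27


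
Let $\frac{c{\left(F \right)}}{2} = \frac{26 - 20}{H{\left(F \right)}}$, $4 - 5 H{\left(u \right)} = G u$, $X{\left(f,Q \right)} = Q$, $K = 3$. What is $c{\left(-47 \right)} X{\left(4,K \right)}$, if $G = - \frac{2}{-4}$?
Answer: $\frac{72}{11} \approx 6.5455$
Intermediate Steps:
$G = \frac{1}{2}$ ($G = \left(-2\right) \left(- \frac{1}{4}\right) = \frac{1}{2} \approx 0.5$)
$H{\left(u \right)} = \frac{4}{5} - \frac{u}{10}$ ($H{\left(u \right)} = \frac{4}{5} - \frac{\frac{1}{2} u}{5} = \frac{4}{5} - \frac{u}{10}$)
$c{\left(F \right)} = \frac{12}{\frac{4}{5} - \frac{F}{10}}$ ($c{\left(F \right)} = 2 \frac{26 - 20}{\frac{4}{5} - \frac{F}{10}} = 2 \frac{6}{\frac{4}{5} - \frac{F}{10}} = \frac{12}{\frac{4}{5} - \frac{F}{10}}$)
$c{\left(-47 \right)} X{\left(4,K \right)} = - \frac{120}{-8 - 47} \cdot 3 = - \frac{120}{-55} \cdot 3 = \left(-120\right) \left(- \frac{1}{55}\right) 3 = \frac{24}{11} \cdot 3 = \frac{72}{11}$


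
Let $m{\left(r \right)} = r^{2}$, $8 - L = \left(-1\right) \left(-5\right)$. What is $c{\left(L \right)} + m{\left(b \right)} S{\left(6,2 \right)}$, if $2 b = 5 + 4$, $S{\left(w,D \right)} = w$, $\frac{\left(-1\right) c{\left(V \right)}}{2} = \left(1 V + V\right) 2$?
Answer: $\frac{195}{2} \approx 97.5$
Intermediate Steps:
$L = 3$ ($L = 8 - \left(-1\right) \left(-5\right) = 8 - 5 = 3$)
$c{\left(V \right)} = - 8 V$ ($c{\left(V \right)} = - 2 \left(1 V + V\right) 2 = - 2 \left(V + V\right) 2 = - 2 \cdot 2 V 2 = - 2 \cdot 4 V = - 8 V$)
$b = \frac{9}{2}$ ($b = \frac{5 + 4}{2} = \frac{1}{2} \cdot 9 = \frac{9}{2} \approx 4.5$)
$c{\left(L \right)} + m{\left(b \right)} S{\left(6,2 \right)} = \left(-8\right) 3 + \left(\frac{9}{2}\right)^{2} \cdot 6 = -24 + \frac{81}{4} \cdot 6 = -24 + \frac{243}{2} = \frac{195}{2}$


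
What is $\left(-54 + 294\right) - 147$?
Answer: $93$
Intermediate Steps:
$\left(-54 + 294\right) - 147 = 240 - 147 = 93$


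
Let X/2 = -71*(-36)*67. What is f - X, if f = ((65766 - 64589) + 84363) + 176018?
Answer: -80946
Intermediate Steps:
X = 342504 (X = 2*(-71*(-36)*67) = 2*(2556*67) = 2*171252 = 342504)
f = 261558 (f = (1177 + 84363) + 176018 = 85540 + 176018 = 261558)
f - X = 261558 - 1*342504 = 261558 - 342504 = -80946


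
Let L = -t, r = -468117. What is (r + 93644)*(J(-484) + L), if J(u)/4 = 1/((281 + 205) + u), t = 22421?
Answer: 8395310187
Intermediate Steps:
J(u) = 4/(486 + u) (J(u) = 4/((281 + 205) + u) = 4/(486 + u))
L = -22421 (L = -1*22421 = -22421)
(r + 93644)*(J(-484) + L) = (-468117 + 93644)*(4/(486 - 484) - 22421) = -374473*(4/2 - 22421) = -374473*(4*(1/2) - 22421) = -374473*(2 - 22421) = -374473*(-22419) = 8395310187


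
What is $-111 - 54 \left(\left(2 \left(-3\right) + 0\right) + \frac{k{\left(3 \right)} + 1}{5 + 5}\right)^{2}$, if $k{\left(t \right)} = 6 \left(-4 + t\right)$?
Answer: $- \frac{4785}{2} \approx -2392.5$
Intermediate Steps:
$k{\left(t \right)} = -24 + 6 t$
$-111 - 54 \left(\left(2 \left(-3\right) + 0\right) + \frac{k{\left(3 \right)} + 1}{5 + 5}\right)^{2} = -111 - 54 \left(\left(2 \left(-3\right) + 0\right) + \frac{\left(-24 + 6 \cdot 3\right) + 1}{5 + 5}\right)^{2} = -111 - 54 \left(\left(-6 + 0\right) + \frac{\left(-24 + 18\right) + 1}{10}\right)^{2} = -111 - 54 \left(-6 + \left(-6 + 1\right) \frac{1}{10}\right)^{2} = -111 - 54 \left(-6 - \frac{1}{2}\right)^{2} = -111 - 54 \left(- \frac{13}{2}\right)^{2} = -111 - \frac{4563}{2} = - \frac{4785}{2}$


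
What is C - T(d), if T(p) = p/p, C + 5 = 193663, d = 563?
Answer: 193657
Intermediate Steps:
C = 193658 (C = -5 + 193663 = 193658)
T(p) = 1
C - T(d) = 193658 - 1*1 = 193658 - 1 = 193657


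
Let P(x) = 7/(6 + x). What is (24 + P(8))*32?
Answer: 784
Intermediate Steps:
(24 + P(8))*32 = (24 + 7/(6 + 8))*32 = (24 + 7/14)*32 = (24 + 7*(1/14))*32 = (24 + 1/2)*32 = (49/2)*32 = 784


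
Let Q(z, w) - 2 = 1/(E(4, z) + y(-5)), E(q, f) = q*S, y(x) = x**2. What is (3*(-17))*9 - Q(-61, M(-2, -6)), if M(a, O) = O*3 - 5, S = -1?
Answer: -9682/21 ≈ -461.05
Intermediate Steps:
M(a, O) = -5 + 3*O (M(a, O) = 3*O - 5 = -5 + 3*O)
E(q, f) = -q (E(q, f) = q*(-1) = -q)
Q(z, w) = 43/21 (Q(z, w) = 2 + 1/(-1*4 + (-5)**2) = 2 + 1/(-4 + 25) = 2 + 1/21 = 43/21)
(3*(-17))*9 - Q(-61, M(-2, -6)) = (3*(-17))*9 - 1*43/21 = -51*9 - 43/21 = -459 - 43/21 = -9682/21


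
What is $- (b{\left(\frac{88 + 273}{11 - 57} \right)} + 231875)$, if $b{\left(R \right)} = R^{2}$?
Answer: $- \frac{490777821}{2116} \approx -2.3194 \cdot 10^{5}$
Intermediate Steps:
$- (b{\left(\frac{88 + 273}{11 - 57} \right)} + 231875) = - (\left(\frac{88 + 273}{11 - 57}\right)^{2} + 231875) = - (\left(\frac{361}{-46}\right)^{2} + 231875) = - (\left(361 \left(- \frac{1}{46}\right)\right)^{2} + 231875) = - (\left(- \frac{361}{46}\right)^{2} + 231875) = - (\frac{130321}{2116} + 231875) = \left(-1\right) \frac{490777821}{2116} = - \frac{490777821}{2116}$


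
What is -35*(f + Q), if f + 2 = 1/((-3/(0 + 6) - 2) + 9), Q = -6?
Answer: 3570/13 ≈ 274.62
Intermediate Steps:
f = -24/13 (f = -2 + 1/((-3/(0 + 6) - 2) + 9) = -2 + 1/((-3/6 - 2) + 9) = -2 + 1/((-3*⅙ - 2) + 9) = -2 + 1/((-½ - 2) + 9) = -2 + 1/(-5/2 + 9) = -2 + 1/(13/2) = -2 + 2/13 = -24/13 ≈ -1.8462)
-35*(f + Q) = -35*(-24/13 - 6) = -35*(-102/13) = 3570/13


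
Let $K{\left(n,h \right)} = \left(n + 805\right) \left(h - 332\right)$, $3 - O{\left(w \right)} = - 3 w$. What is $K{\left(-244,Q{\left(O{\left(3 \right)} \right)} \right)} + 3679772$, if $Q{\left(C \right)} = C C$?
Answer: $3574304$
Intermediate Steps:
$O{\left(w \right)} = 3 + 3 w$ ($O{\left(w \right)} = 3 - - 3 w = 3 + 3 w$)
$Q{\left(C \right)} = C^{2}$
$K{\left(n,h \right)} = \left(-332 + h\right) \left(805 + n\right)$ ($K{\left(n,h \right)} = \left(805 + n\right) \left(-332 + h\right) = \left(-332 + h\right) \left(805 + n\right)$)
$K{\left(-244,Q{\left(O{\left(3 \right)} \right)} \right)} + 3679772 = \left(-267260 - -81008 + 805 \left(3 + 3 \cdot 3\right)^{2} + \left(3 + 3 \cdot 3\right)^{2} \left(-244\right)\right) + 3679772 = \left(-267260 + 81008 + 805 \left(3 + 9\right)^{2} + \left(3 + 9\right)^{2} \left(-244\right)\right) + 3679772 = \left(-267260 + 81008 + 805 \cdot 12^{2} + 12^{2} \left(-244\right)\right) + 3679772 = \left(-267260 + 81008 + 805 \cdot 144 + 144 \left(-244\right)\right) + 3679772 = \left(-267260 + 81008 + 115920 - 35136\right) + 3679772 = -105468 + 3679772 = 3574304$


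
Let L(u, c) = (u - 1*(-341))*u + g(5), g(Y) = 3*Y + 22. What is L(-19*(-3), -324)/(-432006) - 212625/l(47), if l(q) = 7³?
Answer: -13123295677/21168294 ≈ -619.95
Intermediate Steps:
l(q) = 343
g(Y) = 22 + 3*Y
L(u, c) = 37 + u*(341 + u) (L(u, c) = (u - 1*(-341))*u + (22 + 3*5) = (u + 341)*u + (22 + 15) = (341 + u)*u + 37 = u*(341 + u) + 37 = 37 + u*(341 + u))
L(-19*(-3), -324)/(-432006) - 212625/l(47) = (37 + (-19*(-3))² + 341*(-19*(-3)))/(-432006) - 212625/343 = (37 + 57² + 341*57)*(-1/432006) - 212625*1/343 = (37 + 3249 + 19437)*(-1/432006) - 30375/49 = 22723*(-1/432006) - 30375/49 = -22723/432006 - 30375/49 = -13123295677/21168294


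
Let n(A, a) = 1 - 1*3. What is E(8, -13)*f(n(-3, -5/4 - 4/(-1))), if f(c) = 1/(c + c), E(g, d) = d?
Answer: 13/4 ≈ 3.2500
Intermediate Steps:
n(A, a) = -2 (n(A, a) = 1 - 3 = -2)
f(c) = 1/(2*c)
E(8, -13)*f(n(-3, -5/4 - 4/(-1))) = -13/(2*(-2)) = -13*(-1)/(2*2) = -13*(-¼) = 13/4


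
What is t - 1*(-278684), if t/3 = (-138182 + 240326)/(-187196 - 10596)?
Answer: 246076604/883 ≈ 2.7868e+5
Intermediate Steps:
t = -1368/883 (t = 3*((-138182 + 240326)/(-187196 - 10596)) = 3*(102144/(-197792)) = 3*(102144*(-1/197792)) = 3*(-456/883) = -1368/883 ≈ -1.5493)
t - 1*(-278684) = -1368/883 - 1*(-278684) = -1368/883 + 278684 = 246076604/883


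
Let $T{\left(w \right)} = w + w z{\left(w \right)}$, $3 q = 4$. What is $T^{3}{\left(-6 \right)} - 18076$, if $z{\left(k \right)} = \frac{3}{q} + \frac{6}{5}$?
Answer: $- \frac{37110163}{1000} \approx -37110.0$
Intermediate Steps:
$q = \frac{4}{3}$ ($q = \frac{1}{3} \cdot 4 = \frac{4}{3} \approx 1.3333$)
$z{\left(k \right)} = \frac{69}{20}$ ($z{\left(k \right)} = \frac{3}{\frac{4}{3}} + \frac{6}{5} = 3 \cdot \frac{3}{4} + 6 \cdot \frac{1}{5} = \frac{9}{4} + \frac{6}{5} = \frac{69}{20}$)
$T{\left(w \right)} = \frac{89 w}{20}$ ($T{\left(w \right)} = w + w \frac{69}{20} = w + \frac{69 w}{20} = \frac{89 w}{20}$)
$T^{3}{\left(-6 \right)} - 18076 = \left(\frac{89}{20} \left(-6\right)\right)^{3} - 18076 = \left(- \frac{267}{10}\right)^{3} - 18076 = - \frac{19034163}{1000} - 18076 = - \frac{37110163}{1000}$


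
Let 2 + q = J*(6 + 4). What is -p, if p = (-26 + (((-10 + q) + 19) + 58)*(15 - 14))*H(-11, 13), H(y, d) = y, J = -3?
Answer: 99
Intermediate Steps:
q = -32 (q = -2 - 3*(6 + 4) = -2 - 3*10 = -2 - 30 = -32)
p = -99 (p = (-26 + (((-10 - 32) + 19) + 58)*(15 - 14))*(-11) = (-26 + ((-42 + 19) + 58)*1)*(-11) = (-26 + (-23 + 58)*1)*(-11) = (-26 + 35*1)*(-11) = (-26 + 35)*(-11) = 9*(-11) = -99)
-p = -1*(-99) = 99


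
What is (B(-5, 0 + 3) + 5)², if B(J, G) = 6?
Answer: 121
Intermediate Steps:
(B(-5, 0 + 3) + 5)² = (6 + 5)² = 11² = 121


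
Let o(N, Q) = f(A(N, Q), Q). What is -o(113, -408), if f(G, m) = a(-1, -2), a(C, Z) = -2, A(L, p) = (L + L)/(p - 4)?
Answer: 2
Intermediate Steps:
A(L, p) = 2*L/(-4 + p) (A(L, p) = (2*L)/(-4 + p) = 2*L/(-4 + p))
f(G, m) = -2
o(N, Q) = -2
-o(113, -408) = -1*(-2) = 2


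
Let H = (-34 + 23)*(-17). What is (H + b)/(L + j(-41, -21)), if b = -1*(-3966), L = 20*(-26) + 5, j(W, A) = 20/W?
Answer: -170273/21135 ≈ -8.0564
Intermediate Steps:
H = 187 (H = -11*(-17) = 187)
L = -515 (L = -520 + 5 = -515)
b = 3966
(H + b)/(L + j(-41, -21)) = (187 + 3966)/(-515 + 20/(-41)) = 4153/(-515 + 20*(-1/41)) = 4153/(-515 - 20/41) = 4153/(-21135/41) = 4153*(-41/21135) = -170273/21135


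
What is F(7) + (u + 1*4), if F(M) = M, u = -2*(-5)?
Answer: 21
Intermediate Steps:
u = 10
F(7) + (u + 1*4) = 7 + (10 + 1*4) = 7 + (10 + 4) = 7 + 14 = 21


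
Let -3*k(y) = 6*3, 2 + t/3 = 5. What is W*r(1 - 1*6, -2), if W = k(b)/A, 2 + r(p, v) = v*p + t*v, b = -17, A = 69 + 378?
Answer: 20/149 ≈ 0.13423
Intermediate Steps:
t = 9 (t = -6 + 3*5 = -6 + 15 = 9)
A = 447
k(y) = -6 (k(y) = -2*3 = -1/3*18 = -6)
r(p, v) = -2 + 9*v + p*v (r(p, v) = -2 + (v*p + 9*v) = -2 + (p*v + 9*v) = -2 + (9*v + p*v) = -2 + 9*v + p*v)
W = -2/149 (W = -6/447 = -6*1/447 = -2/149 ≈ -0.013423)
W*r(1 - 1*6, -2) = -2*(-2 + 9*(-2) + (1 - 1*6)*(-2))/149 = -2*(-2 - 18 + (1 - 6)*(-2))/149 = -2*(-2 - 18 - 5*(-2))/149 = -2*(-2 - 18 + 10)/149 = -2/149*(-10) = 20/149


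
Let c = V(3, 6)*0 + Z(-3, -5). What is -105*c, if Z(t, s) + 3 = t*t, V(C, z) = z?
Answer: -630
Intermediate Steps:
Z(t, s) = -3 + t**2 (Z(t, s) = -3 + t*t = -3 + t**2)
c = 6 (c = 6*0 + (-3 + (-3)**2) = 0 + (-3 + 9) = 0 + 6 = 6)
-105*c = -105*6 = -630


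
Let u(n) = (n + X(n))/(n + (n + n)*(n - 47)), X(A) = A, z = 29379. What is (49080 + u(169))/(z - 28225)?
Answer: 6012301/141365 ≈ 42.530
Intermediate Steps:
u(n) = 2*n/(n + 2*n*(-47 + n)) (u(n) = (n + n)/(n + (n + n)*(n - 47)) = (2*n)/(n + (2*n)*(-47 + n)) = (2*n)/(n + 2*n*(-47 + n)) = 2*n/(n + 2*n*(-47 + n)))
(49080 + u(169))/(z - 28225) = (49080 + 2/(-93 + 2*169))/(29379 - 28225) = (49080 + 2/(-93 + 338))/1154 = (49080 + 2/245)*(1/1154) = (12024602/245)*(1/1154) = 6012301/141365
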